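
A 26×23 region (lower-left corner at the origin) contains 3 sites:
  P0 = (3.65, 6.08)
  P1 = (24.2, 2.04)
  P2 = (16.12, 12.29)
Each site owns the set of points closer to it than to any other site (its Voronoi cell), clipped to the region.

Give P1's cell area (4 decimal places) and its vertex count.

Area of P1's cell: 85.8766 (4 vertices)

1. box [0,26]×[0,23]: [(0, 0) (26, 0) (26, 23) (0, 23)]
2. ⊥bis P1·P0 via (13.925,4.06): [(13.1268, 0) (26, 0) (26, 23) (17.6485, 23)]  |A|=244.0839
3. ⊥bis P1·P2 via (20.16,7.165): [(13.5039, 1.918) (13.1268, 0) (26, 0) (26, 11.7686)]  |A|=85.8766
4. canonical 4-gon: [(13.5039, 1.918) (13.1268, 0) (26, 0) (26, 11.7686)]
5. shoelace: 85.8766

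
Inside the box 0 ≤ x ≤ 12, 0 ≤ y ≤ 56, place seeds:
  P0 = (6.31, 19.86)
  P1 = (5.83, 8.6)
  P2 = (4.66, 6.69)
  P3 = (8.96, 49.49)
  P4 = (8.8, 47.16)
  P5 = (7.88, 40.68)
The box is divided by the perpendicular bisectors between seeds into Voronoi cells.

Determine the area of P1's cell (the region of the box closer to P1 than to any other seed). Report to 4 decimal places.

Area of P1's cell: 84.6057

1. box [0,12]×[0,56]: [(0, 0) (12, 0) (12, 56) (0, 56)]
2. ⊥bis P1·P0 via (6.07,14.23): [(0, 14.4888) (0, 0) (12, 0) (12, 13.9772)]  |A|=170.7958
3. ⊥bis P1·P2 via (5.245,7.645): [(0, 14.4888) (0, 10.8579) (12, 3.5071) (12, 13.9772)]  |A|=84.6057
4. ⊥bis P1·P3 via (7.395,29.045): [(0, 14.4888) (0, 10.8579) (12, 3.5071) (12, 13.9772)]  |A|=84.6057
5. ⊥bis P1·P4 via (7.315,27.88): [(0, 14.4888) (0, 10.8579) (12, 3.5071) (12, 13.9772)]  |A|=84.6057
6. ⊥bis P1·P5 via (6.855,24.64): [(0, 14.4888) (0, 10.8579) (12, 3.5071) (12, 13.9772)]  |A|=84.6057
7. canonical 4-gon: [(0, 14.4888) (0, 10.8579) (12, 3.5071) (12, 13.9772)]
8. shoelace: 84.6057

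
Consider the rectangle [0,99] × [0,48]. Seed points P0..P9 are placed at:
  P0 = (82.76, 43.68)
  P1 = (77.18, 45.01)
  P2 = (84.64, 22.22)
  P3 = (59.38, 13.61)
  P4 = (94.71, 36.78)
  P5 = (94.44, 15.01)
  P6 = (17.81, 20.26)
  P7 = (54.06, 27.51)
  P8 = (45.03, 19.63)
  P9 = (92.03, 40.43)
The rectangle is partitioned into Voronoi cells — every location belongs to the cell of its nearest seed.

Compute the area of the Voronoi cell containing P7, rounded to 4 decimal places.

1. box [0,99]×[0,48]: [(0, 0) (99, 0) (99, 48) (0, 48)]
2. ⊥bis P7·P0 via (68.41,35.595): [(0, 0) (88.4647, 0) (61.4208, 48) (0, 48)]  |A|=3597.254
3. ⊥bis P7·P1 via (65.62,36.26): [(0, 0) (88.4647, 0) (75.0678, 23.7781) (56.7338, 48) (0, 48)]  |A|=3540.4889
4. ⊥bis P7·P2 via (69.35,24.865): [(0, 0) (65.0486, 0) (70.2606, 30.1291) (56.7338, 48) (0, 48)]  |A|=3173.1249
5. ⊥bis P7·P3 via (56.72,20.56): [(0, 0) (3.0012, 0) (69.448, 25.4314) (70.2606, 30.1291) (56.7338, 48) (0, 48)]  |A|=2384.1474
6. ⊥bis P7·P4 via (74.385,32.145): [(0, 0) (3.0012, 0) (69.448, 25.4314) (70.2606, 30.1291) (56.7338, 48) (0, 48)]  |A|=2384.1474
7. ⊥bis P7·P5 via (74.25,21.26): [(0, 0) (3.0012, 0) (69.448, 25.4314) (70.2606, 30.1291) (56.7338, 48) (0, 48)]  |A|=2384.1474
8. ⊥bis P7·P6 via (35.935,23.885): [(38.0306, 13.4069) (69.448, 25.4314) (70.2606, 30.1291) (56.7338, 48) (31.112, 48)]  |A|=913.1646
9. ⊥bis P7·P8 via (49.545,23.57): [(31.97, 43.7098) (53.3104, 19.255) (69.448, 25.4314) (70.2606, 30.1291) (56.7338, 48) (31.112, 48)]  |A|=663.9317
10. ⊥bis P7·P9 via (73.045,33.97): [(31.97, 43.7098) (53.3104, 19.255) (69.448, 25.4314) (70.2606, 30.1291) (56.7338, 48) (31.112, 48)]  |A|=663.9317
11. canonical 6-gon: [(31.97, 43.7098) (53.3104, 19.255) (69.448, 25.4314) (70.2606, 30.1291) (56.7338, 48) (31.112, 48)]
12. shoelace: 663.9317

Area of P7's cell: 663.9317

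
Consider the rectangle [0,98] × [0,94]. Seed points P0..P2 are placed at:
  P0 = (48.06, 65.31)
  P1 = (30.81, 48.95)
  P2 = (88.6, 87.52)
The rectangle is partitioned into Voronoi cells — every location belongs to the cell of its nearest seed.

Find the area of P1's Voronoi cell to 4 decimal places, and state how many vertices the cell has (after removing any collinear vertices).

1. box [0,98]×[0,94]: [(0, 0) (98, 0) (98, 94) (0, 94)]
2. ⊥bis P1·P0 via (39.435,57.13): [(0, 0) (93.6174, 0) (4.4673, 94) (0, 94)]  |A|=4609.981
3. ⊥bis P1·P2 via (59.705,68.235): [(0, 0) (93.6174, 0) (4.4673, 94) (0, 94)]  |A|=4609.981
4. canonical 4-gon: [(0, 0) (93.6174, 0) (4.4673, 94) (0, 94)]
5. shoelace: 4609.981

Area of P1's cell: 4609.9810 (4 vertices)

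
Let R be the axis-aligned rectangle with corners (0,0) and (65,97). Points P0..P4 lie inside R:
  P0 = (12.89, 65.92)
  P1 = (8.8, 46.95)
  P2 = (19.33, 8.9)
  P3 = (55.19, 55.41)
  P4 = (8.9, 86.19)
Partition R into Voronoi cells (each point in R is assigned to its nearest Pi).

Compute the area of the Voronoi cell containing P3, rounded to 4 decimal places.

Area of P3's cell: 2106.6070

1. box [0,65]×[0,97]: [(0, 0) (65, 0) (65, 97) (0, 97)]
2. ⊥bis P3·P0 via (34.04,60.665): [(18.967, 0) (65, 0) (65, 97) (43.0679, 97)]  |A|=3296.308
3. ⊥bis P3·P1 via (31.995,51.18): [(31.8631, 51.9034) (41.3285, 0) (65, 0) (65, 97) (43.0679, 97)]  |A|=2715.987
4. ⊥bis P3·P2 via (37.26,32.155): [(31.8631, 51.9034) (35.1708, 33.7658) (65, 10.767) (65, 97) (43.0679, 97)]  |A|=2155.7582
5. ⊥bis P3·P4 via (32.045,70.8): [(39.2507, 81.6366) (31.8631, 51.9034) (35.1708, 33.7658) (65, 10.767) (65, 97) (49.4664, 97)]  |A|=2106.607
6. canonical 6-gon: [(39.2507, 81.6366) (31.8631, 51.9034) (35.1708, 33.7658) (65, 10.767) (65, 97) (49.4664, 97)]
7. shoelace: 2106.607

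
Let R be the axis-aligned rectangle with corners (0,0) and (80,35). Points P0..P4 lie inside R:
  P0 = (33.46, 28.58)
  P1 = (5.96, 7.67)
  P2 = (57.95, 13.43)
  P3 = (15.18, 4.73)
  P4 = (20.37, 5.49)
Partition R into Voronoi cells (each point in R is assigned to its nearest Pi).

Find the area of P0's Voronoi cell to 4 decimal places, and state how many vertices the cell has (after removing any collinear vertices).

Area of P0's cell: 666.2527 (4 vertices)

1. box [0,80]×[0,35]: [(0, 0) (80, 0) (80, 35) (0, 35)]
2. ⊥bis P0·P1 via (19.71,18.125): [(33.4916, 0) (80, 0) (80, 35) (6.8789, 35)]  |A|=2093.517
3. ⊥bis P0·P2 via (45.705,21.005): [(33.0611, 0.5661) (54.3626, 35) (6.8789, 35)]  |A|=817.5238
4. ⊥bis P0·P3 via (24.32,16.655): [(15.9496, 23.0706) (37.0012, 6.9354) (54.3626, 35) (6.8789, 35)]  |A|=718.6949
5. ⊥bis P0·P4 via (26.915,17.035): [(15.7078, 23.3885) (39.008, 10.1793) (54.3626, 35) (6.8789, 35)]  |A|=666.2527
6. canonical 4-gon: [(15.7078, 23.3885) (39.008, 10.1793) (54.3626, 35) (6.8789, 35)]
7. shoelace: 666.2527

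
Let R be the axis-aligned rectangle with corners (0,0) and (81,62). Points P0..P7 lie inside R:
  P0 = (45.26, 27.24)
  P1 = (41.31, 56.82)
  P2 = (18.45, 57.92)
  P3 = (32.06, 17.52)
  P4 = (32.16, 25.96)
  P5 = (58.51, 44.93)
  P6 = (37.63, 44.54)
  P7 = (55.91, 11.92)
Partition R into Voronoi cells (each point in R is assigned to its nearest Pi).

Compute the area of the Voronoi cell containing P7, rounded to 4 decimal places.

Area of P7's cell: 926.8184

1. box [0,81]×[0,62]: [(0, 0) (81, 0) (81, 62) (0, 62)]
2. ⊥bis P7·P0 via (50.585,19.58): [(22.4192, 0) (81, 0) (81, 40.7236)]  |A|=1192.8098
3. ⊥bis P7·P1 via (48.61,34.37): [(22.4192, 0) (81, 0) (81, 40.7236)]  |A|=1192.8098
4. ⊥bis P7·P2 via (37.18,34.92): [(22.4192, 0) (81, 0) (81, 40.7236)]  |A|=1192.8098
5. ⊥bis P7·P3 via (43.985,14.72): [(44.0613, 15.0449) (40.5287, 0) (81, 0) (81, 40.7236)]  |A|=1056.5818
6. ⊥bis P7·P4 via (44.035,18.94): [(44.0613, 15.0449) (40.5287, 0) (81, 0) (81, 40.7236)]  |A|=1056.5818
7. ⊥bis P7·P5 via (57.21,28.425): [(62.6879, 27.9935) (44.0613, 15.0449) (40.5287, 0) (81, 0) (81, 26.5512)]  |A|=926.8184
8. ⊥bis P7·P6 via (46.77,28.23): [(62.6879, 27.9935) (44.0613, 15.0449) (40.5287, 0) (81, 0) (81, 26.5512)]  |A|=926.8184
9. canonical 5-gon: [(62.6879, 27.9935) (44.0613, 15.0449) (40.5287, 0) (81, 0) (81, 26.5512)]
10. shoelace: 926.8184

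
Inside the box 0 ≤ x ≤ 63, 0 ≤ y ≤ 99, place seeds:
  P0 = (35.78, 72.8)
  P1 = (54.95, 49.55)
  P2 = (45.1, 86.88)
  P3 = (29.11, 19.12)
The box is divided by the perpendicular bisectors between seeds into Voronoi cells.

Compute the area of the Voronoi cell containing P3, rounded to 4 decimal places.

Area of P3's cell: 2449.5990

1. box [0,63]×[0,99]: [(0, 0) (63, 0) (63, 99) (0, 99)]
2. ⊥bis P3·P0 via (32.445,45.96): [(0, 49.9914) (0, 0) (63, 0) (63, 42.1634)]  |A|=2902.8775
3. ⊥bis P3·P1 via (42.03,34.335): [(27.6364, 46.5575) (0, 49.9914) (0, 0) (63, 0) (63, 16.5281)]  |A|=2449.599
4. ⊥bis P3·P2 via (37.105,53): [(27.6364, 46.5575) (0, 49.9914) (0, 0) (63, 0) (63, 16.5281)]  |A|=2449.599
5. canonical 5-gon: [(27.6364, 46.5575) (0, 49.9914) (0, 0) (63, 0) (63, 16.5281)]
6. shoelace: 2449.599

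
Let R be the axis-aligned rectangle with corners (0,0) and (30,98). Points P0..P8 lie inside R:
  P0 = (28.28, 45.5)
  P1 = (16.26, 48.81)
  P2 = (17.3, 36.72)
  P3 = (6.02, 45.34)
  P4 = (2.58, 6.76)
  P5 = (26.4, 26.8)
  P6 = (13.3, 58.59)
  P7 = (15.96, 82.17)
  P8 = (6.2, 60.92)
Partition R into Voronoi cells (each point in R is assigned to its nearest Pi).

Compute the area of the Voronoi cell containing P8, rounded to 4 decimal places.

1. box [0,30]×[0,98]: [(0, 0) (30, 0) (30, 98) (0, 98)]
2. ⊥bis P8·P0 via (17.24,53.21): [(0, 28.5239) (30, 71.4811) (30, 98) (0, 98)]  |A|=1439.9241
3. ⊥bis P8·P1 via (11.23,54.865): [(0, 45.536) (28.2975, 69.0433) (30, 71.4811) (30, 98) (0, 98)]  |A|=1199.2244
4. ⊥bis P8·P2 via (11.75,48.82): [(0, 45.536) (28.2975, 69.0433) (30, 71.4811) (30, 98) (0, 98)]  |A|=1199.2244
5. ⊥bis P8·P3 via (6.11,53.13): [(0, 53.2006) (9.0999, 53.0955) (28.2975, 69.0433) (30, 71.4811) (30, 98) (0, 98)]  |A|=1164.3512
6. ⊥bis P8·P4 via (4.39,33.84): [(0, 53.2006) (9.0999, 53.0955) (28.2975, 69.0433) (30, 71.4811) (30, 98) (0, 98)]  |A|=1164.3512
7. ⊥bis P8·P5 via (16.3,43.86): [(0, 53.2006) (9.0999, 53.0955) (28.2975, 69.0433) (30, 71.4811) (30, 98) (0, 98)]  |A|=1164.3512
8. ⊥bis P8·P6 via (9.75,59.755): [(0, 53.2006) (7.5703, 53.1131) (22.3008, 98) (0, 98)]  |A|=670.0806
9. ⊥bis P8·P7 via (11.08,71.545): [(0, 76.634) (0, 53.2006) (7.5703, 53.1131) (13.2865, 70.5316)]  |A|=221.8559
10. canonical 4-gon: [(0, 76.634) (0, 53.2006) (7.5703, 53.1131) (13.2865, 70.5316)]
11. shoelace: 221.8559

Area of P8's cell: 221.8559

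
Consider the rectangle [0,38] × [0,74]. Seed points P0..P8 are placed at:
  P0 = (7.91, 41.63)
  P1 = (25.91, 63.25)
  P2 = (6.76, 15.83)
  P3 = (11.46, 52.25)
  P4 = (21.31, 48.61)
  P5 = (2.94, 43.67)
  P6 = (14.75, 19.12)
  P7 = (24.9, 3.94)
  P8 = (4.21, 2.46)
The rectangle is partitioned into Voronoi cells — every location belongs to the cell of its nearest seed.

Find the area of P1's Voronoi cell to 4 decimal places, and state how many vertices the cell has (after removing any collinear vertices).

1. box [0,38]×[0,74]: [(0, 0) (38, 0) (38, 74) (0, 74)]
2. ⊥bis P1·P0 via (16.91,52.44): [(0, 66.5186) (38, 34.8813) (38, 74) (0, 74)]  |A|=885.4021
3. ⊥bis P1·P2 via (16.335,39.54): [(0, 66.5186) (38, 34.8813) (38, 74) (0, 74)]  |A|=885.4021
4. ⊥bis P1·P3 via (18.685,57.75): [(32.7947, 39.215) (38, 34.8813) (38, 74) (6.3148, 74)]  |A|=652.8982
5. ⊥bis P1·P4 via (23.61,55.93): [(18.9577, 57.3918) (38, 51.4086) (38, 74) (6.3148, 74)]  |A|=478.2143
6. ⊥bis P1·P5 via (14.425,53.46): [(18.9577, 57.3918) (38, 51.4086) (38, 74) (6.3148, 74)]  |A|=478.2143
7. ⊥bis P1·P6 via (20.33,41.185): [(18.9577, 57.3918) (38, 51.4086) (38, 74) (6.3148, 74)]  |A|=478.2143
8. ⊥bis P1·P7 via (25.405,33.595): [(18.9577, 57.3918) (38, 51.4086) (38, 74) (6.3148, 74)]  |A|=478.2143
9. ⊥bis P1·P8 via (15.06,32.855): [(18.9577, 57.3918) (38, 51.4086) (38, 74) (6.3148, 74)]  |A|=478.2143
10. canonical 4-gon: [(18.9577, 57.3918) (38, 51.4086) (38, 74) (6.3148, 74)]
11. shoelace: 478.2143

Area of P1's cell: 478.2143 (4 vertices)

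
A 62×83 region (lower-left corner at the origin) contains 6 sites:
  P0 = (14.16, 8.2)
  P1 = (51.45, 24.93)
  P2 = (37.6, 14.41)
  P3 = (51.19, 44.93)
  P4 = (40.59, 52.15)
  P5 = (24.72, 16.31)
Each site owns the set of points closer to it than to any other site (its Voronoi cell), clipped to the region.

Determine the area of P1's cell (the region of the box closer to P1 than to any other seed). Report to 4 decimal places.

1. box [0,62]×[0,83]: [(0, 0) (62, 0) (62, 83) (0, 83)]
2. ⊥bis P1·P0 via (32.805,16.565): [(40.2368, 0) (62, 0) (62, 83) (2.9992, 83)]  |A|=3351.7045
3. ⊥bis P1·P2 via (44.525,19.67): [(12.4904, 61.8448) (59.4657, 0) (62, 0) (62, 83) (2.9992, 83)]  |A|=2757.1015
4. ⊥bis P1·P3 via (51.32,34.93): [(33.1138, 34.6933) (59.4657, 0) (62, 0) (62, 35.0688)]  |A|=550.465
5. ⊥bis P1·P4 via (46.02,38.54): [(36.4885, 34.7372) (33.8731, 33.6937) (59.4657, 0) (62, 0) (62, 35.0688)]  |A|=548.7617
6. ⊥bis P1·P5 via (38.085,20.62): [(36.4885, 34.7372) (33.8731, 33.6937) (59.4657, 0) (62, 0) (62, 35.0688)]  |A|=548.7617
7. canonical 5-gon: [(36.4885, 34.7372) (33.8731, 33.6937) (59.4657, 0) (62, 0) (62, 35.0688)]
8. shoelace: 548.7617

Area of P1's cell: 548.7617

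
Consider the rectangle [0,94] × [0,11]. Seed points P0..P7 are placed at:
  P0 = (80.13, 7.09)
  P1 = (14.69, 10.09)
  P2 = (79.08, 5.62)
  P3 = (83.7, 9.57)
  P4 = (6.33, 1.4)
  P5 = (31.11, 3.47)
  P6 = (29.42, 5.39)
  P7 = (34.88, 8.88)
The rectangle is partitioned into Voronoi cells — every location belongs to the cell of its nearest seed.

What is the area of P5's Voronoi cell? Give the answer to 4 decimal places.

1. box [0,94]×[0,11]: [(0, 0) (94, 0) (94, 11) (0, 11)]
2. ⊥bis P5·P0 via (55.62,5.28): [(0, 0) (56.0099, 0) (55.1976, 11) (0, 11)]  |A|=611.6413
3. ⊥bis P5·P1 via (22.9,6.78): [(20.1665, 0) (56.0099, 0) (55.1976, 11) (24.6014, 11)]  |A|=365.4179
4. ⊥bis P5·P2 via (55.095,4.545): [(20.1665, 0) (55.2987, 0) (54.8057, 11) (24.6014, 11)]  |A|=359.3508
5. ⊥bis P5·P3 via (57.405,6.52): [(20.1665, 0) (55.2987, 0) (54.8057, 11) (24.6014, 11)]  |A|=359.3508
6. ⊥bis P5·P4 via (18.72,2.435): [(20.1665, 0) (55.2987, 0) (54.8057, 11) (24.6014, 11)]  |A|=359.3508
7. ⊥bis P5·P6 via (30.265,4.43): [(25.2321, 0) (55.2987, 0) (54.8057, 11) (37.7291, 11)]  |A|=259.2873
8. ⊥bis P5·P7 via (32.995,6.175): [(32.5778, 6.4657) (25.2321, 0) (41.8562, 0)]  |A|=53.7435
9. canonical 3-gon: [(32.5778, 6.4657) (25.2321, 0) (41.8562, 0)]
10. shoelace: 53.7435

Area of P5's cell: 53.7435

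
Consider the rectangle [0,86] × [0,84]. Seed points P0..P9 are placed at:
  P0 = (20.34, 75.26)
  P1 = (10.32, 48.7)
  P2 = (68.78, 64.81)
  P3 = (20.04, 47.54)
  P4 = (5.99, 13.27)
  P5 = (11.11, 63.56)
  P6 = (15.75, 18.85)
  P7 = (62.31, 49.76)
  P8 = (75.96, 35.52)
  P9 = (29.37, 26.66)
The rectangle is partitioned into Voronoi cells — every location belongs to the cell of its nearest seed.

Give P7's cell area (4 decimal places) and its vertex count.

Area of P7's cell: 791.0184 (5 vertices)

1. box [0,86]×[0,84]: [(0, 0) (86, 0) (86, 84) (0, 84)]
2. ⊥bis P7·P0 via (41.325,62.51): [(3.3454, 0) (86, 0) (86, 84) (54.3818, 84)]  |A|=4799.4577
3. ⊥bis P7·P1 via (36.315,49.23): [(36.2157, 54.1007) (37.3187, 0) (86, 0) (86, 84) (54.3818, 84)]  |A|=3880.4668
4. ⊥bis P7·P2 via (65.545,57.285): [(43.8239, 66.6229) (36.2157, 54.1007) (37.3187, 0) (86, 0) (86, 48.4914)]  |A|=2856.9435
5. ⊥bis P7·P3 via (41.175,48.65): [(43.8239, 66.6229) (40.5169, 61.18) (43.7301, 0) (86, 0) (86, 48.4914)]  |A|=2540.5661
6. ⊥bis P7·P4 via (34.15,31.515): [(43.8239, 66.6229) (40.5169, 61.18) (42.774, 18.2044) (54.5687, 0) (86, 0) (86, 48.4914)]  |A|=2441.9105
7. ⊥bis P7·P5 via (36.71,56.66): [(43.8239, 66.6229) (40.5169, 61.18) (42.774, 18.2044) (54.5687, 0) (86, 0) (86, 48.4914)]  |A|=2441.9105
8. ⊥bis P7·P6 via (39.03,34.305): [(43.8239, 66.6229) (40.5169, 61.18) (42.1774, 29.5641) (61.8042, 0) (86, 0) (86, 48.4914)]  |A|=2273.3935
9. ⊥bis P7·P8 via (69.135,42.64): [(78.5711, 51.6851) (43.8239, 66.6229) (40.5169, 61.18) (42.1774, 29.5641) (47.356, 21.7634)]  |A|=912.1637
10. ⊥bis P7·P9 via (45.84,38.21): [(53.3466, 27.5058) (78.5711, 51.6851) (43.8239, 66.6229) (40.5169, 61.18) (41.39, 44.5555)]  |A|=791.0184
11. canonical 5-gon: [(53.3466, 27.5058) (78.5711, 51.6851) (43.8239, 66.6229) (40.5169, 61.18) (41.39, 44.5555)]
12. shoelace: 791.0184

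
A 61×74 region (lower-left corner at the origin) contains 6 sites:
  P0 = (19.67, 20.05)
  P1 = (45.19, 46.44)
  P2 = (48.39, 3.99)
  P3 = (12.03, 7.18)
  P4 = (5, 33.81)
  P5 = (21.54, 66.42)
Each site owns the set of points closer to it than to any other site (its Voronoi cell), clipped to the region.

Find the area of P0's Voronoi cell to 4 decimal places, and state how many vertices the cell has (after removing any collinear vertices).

Area of P0's cell: 641.7773 (4 vertices)

1. box [0,61]×[0,74]: [(0, 0) (61, 0) (61, 74) (0, 74)]
2. ⊥bis P0·P1 via (32.43,33.245): [(0, 64.6059) (0, 0) (61, 0) (61, 5.6169)]  |A|=2141.7938
3. ⊥bis P0·P2 via (34.03,12.02): [(41.1717, 24.7915) (0, 64.6059) (0, 0) (27.3085, 0)]  |A|=1668.4764
4. ⊥bis P0·P3 via (15.85,13.615): [(30.1688, 5.115) (41.1717, 24.7915) (0, 64.6059) (0, 23.024)]  |A|=1251.3323
5. ⊥bis P0·P4 via (12.335,26.93): [(5.5699, 19.7175) (30.1688, 5.115) (41.1717, 24.7915) (24.9988, 40.4313)]  |A|=641.7773
6. ⊥bis P0·P5 via (20.605,43.235): [(5.5699, 19.7175) (30.1688, 5.115) (41.1717, 24.7915) (24.9988, 40.4313)]  |A|=641.7773
7. canonical 4-gon: [(5.5699, 19.7175) (30.1688, 5.115) (41.1717, 24.7915) (24.9988, 40.4313)]
8. shoelace: 641.7773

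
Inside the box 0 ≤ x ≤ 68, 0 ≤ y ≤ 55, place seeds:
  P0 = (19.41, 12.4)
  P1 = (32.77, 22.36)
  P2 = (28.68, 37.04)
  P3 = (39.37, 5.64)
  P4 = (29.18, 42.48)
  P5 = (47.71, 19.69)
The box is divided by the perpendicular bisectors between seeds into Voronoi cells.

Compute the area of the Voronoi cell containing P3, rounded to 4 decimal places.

Area of P3's cell: 338.8382

1. box [0,68]×[0,55]: [(0, 0) (68, 0) (68, 55) (0, 55)]
2. ⊥bis P3·P0 via (29.39,9.02): [(26.3351, 0) (68, 0) (68, 55) (44.9624, 55)]  |A|=1779.3183
3. ⊥bis P3·P1 via (36.07,14): [(30.306, 11.7248) (26.3351, 0) (68, 0) (68, 26.6039)]  |A|=745.6592
4. ⊥bis P3·P2 via (34.025,21.34): [(30.306, 11.7248) (26.3351, 0) (68, 0) (68, 26.6039)]  |A|=745.6592
5. ⊥bis P3·P4 via (34.275,24.06): [(30.306, 11.7248) (26.3351, 0) (68, 0) (68, 26.6039)]  |A|=745.6592
6. ⊥bis P3·P5 via (43.54,12.665): [(39.2057, 15.2378) (30.306, 11.7248) (26.3351, 0) (64.8761, 0)]  |A|=338.8382
7. canonical 4-gon: [(39.2057, 15.2378) (30.306, 11.7248) (26.3351, 0) (64.8761, 0)]
8. shoelace: 338.8382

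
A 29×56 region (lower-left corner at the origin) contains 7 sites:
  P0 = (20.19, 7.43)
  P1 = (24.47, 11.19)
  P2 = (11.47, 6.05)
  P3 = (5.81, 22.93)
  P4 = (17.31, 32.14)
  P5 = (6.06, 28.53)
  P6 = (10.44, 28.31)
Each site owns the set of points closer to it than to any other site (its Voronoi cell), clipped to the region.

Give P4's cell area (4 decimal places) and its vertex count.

Area of P4's cell: 640.6924 (5 vertices)

1. box [0,29]×[0,56]: [(0, 0) (29, 0) (29, 56) (0, 56)]
2. ⊥bis P4·P0 via (18.75,19.785): [(0, 17.5996) (29, 20.9797) (29, 56) (0, 56)]  |A|=1064.6
3. ⊥bis P4·P1 via (20.89,21.665): [(0, 17.5996) (13.6499, 19.1906) (29, 24.4367) (29, 56) (0, 56)]  |A|=1038.0668
4. ⊥bis P4·P2 via (14.39,19.095): [(0, 22.3161) (13.7738, 19.2329) (29, 24.4367) (29, 56) (0, 56)]  |A|=1005.3948
5. ⊥bis P4·P3 via (11.56,27.535): [(0, 41.9693) (17.2558, 20.423) (29, 24.4367) (29, 56) (0, 56)]  |A|=822.265
6. ⊥bis P4·P5 via (11.685,30.335): [(13.2677, 25.4026) (17.2558, 20.423) (29, 24.4367) (29, 56) (3.4494, 56)]  |A|=676.4162
7. ⊥bis P4·P6 via (13.875,30.225): [(8.7981, 39.3317) (19.0061, 21.0212) (29, 24.4367) (29, 56) (3.4494, 56)]  |A|=640.6924
8. canonical 5-gon: [(8.7981, 39.3317) (19.0061, 21.0212) (29, 24.4367) (29, 56) (3.4494, 56)]
9. shoelace: 640.6924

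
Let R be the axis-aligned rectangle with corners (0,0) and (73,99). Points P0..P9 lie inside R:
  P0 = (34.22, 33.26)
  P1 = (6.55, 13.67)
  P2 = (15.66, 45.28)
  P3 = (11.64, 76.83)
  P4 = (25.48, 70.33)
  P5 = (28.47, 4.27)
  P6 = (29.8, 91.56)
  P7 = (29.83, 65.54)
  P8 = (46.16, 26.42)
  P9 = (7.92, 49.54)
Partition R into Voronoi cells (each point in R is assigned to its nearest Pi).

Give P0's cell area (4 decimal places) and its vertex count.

1. box [0,73]×[0,99]: [(0, 0) (73, 0) (73, 99) (0, 99)]
2. ⊥bis P0·P1 via (20.385,23.465): [(0, 52.2579) (36.9979, 0) (73, 0) (73, 99) (0, 99)]  |A|=6260.2833
3. ⊥bis P0·P2 via (24.94,39.27): [(17.4181, 27.6556) (36.9979, 0) (73, 0) (73, 99) (63.6229, 99)]  |A|=3583.6327
4. ⊥bis P0·P3 via (22.93,55.045): [(41.333, 64.5823) (17.4181, 27.6556) (36.9979, 0) (73, 0) (73, 80.9936)]  |A|=3137.1589
5. ⊥bis P0·P4 via (29.85,51.795): [(33.6285, 52.6859) (17.4181, 27.6556) (36.9979, 0) (73, 0) (73, 61.9685)]  |A|=2637.4934
6. ⊥bis P0·P5 via (31.345,18.765): [(33.6285, 52.6859) (17.4181, 27.6556) (22.4657, 20.5262) (73, 10.503) (73, 61.9685)]  |A|=2002.6206
7. ⊥bis P0·P6 via (32.01,62.41): [(33.6285, 52.6859) (17.4181, 27.6556) (22.4657, 20.5262) (73, 10.503) (73, 61.9685)]  |A|=2002.6206
8. ⊥bis P0·P7 via (32.025,49.4): [(31.4498, 49.3218) (17.4181, 27.6556) (22.4657, 20.5262) (73, 10.503) (73, 54.9725)]  |A|=1801.1659
9. ⊥bis P0·P8 via (40.19,29.84): [(53.0318, 52.2569) (31.4498, 49.3218) (17.4181, 27.6556) (22.4657, 20.5262) (33.5904, 18.3196)]  |A|=612.4682
10. ⊥bis P0·P9 via (21.07,41.4): [(53.0318, 52.2569) (31.4498, 49.3218) (17.4181, 27.6556) (22.4657, 20.5262) (33.5904, 18.3196)]  |A|=612.4682
11. canonical 5-gon: [(53.0318, 52.2569) (31.4498, 49.3218) (17.4181, 27.6556) (22.4657, 20.5262) (33.5904, 18.3196)]
12. shoelace: 612.4682

Area of P0's cell: 612.4682 (5 vertices)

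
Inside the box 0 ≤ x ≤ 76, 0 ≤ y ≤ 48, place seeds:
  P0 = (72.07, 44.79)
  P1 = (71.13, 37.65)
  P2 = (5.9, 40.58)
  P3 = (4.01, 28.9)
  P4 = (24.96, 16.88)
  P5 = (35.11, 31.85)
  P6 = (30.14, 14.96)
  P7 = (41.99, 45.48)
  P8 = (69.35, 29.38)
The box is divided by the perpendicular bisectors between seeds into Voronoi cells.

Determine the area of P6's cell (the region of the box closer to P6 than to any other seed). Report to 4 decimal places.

1. box [0,76]×[0,48]: [(0, 0) (76, 0) (76, 48) (0, 48)]
2. ⊥bis P6·P0 via (51.105,29.875): [(0, 0) (72.3588, 0) (38.2104, 48) (0, 48)]  |A|=2653.6615
3. ⊥bis P6·P1 via (50.635,26.305): [(0, 0) (65.1961, 0) (40.0819, 45.3694) (38.2104, 48) (0, 48)]  |A|=2491.1785
4. ⊥bis P6·P2 via (18.02,27.77): [(0, 10.7206) (0, 0) (65.1961, 0) (40.0819, 45.3694) (38.6897, 47.3263)]  |A|=1757.1444
5. ⊥bis P6·P3 via (17.075,21.93): [(22.4028, 31.9167) (5.3756, 0) (65.1961, 0) (40.0819, 45.3694) (38.6897, 47.3263)]  |A|=1551.2721
6. ⊥bis P6·P4 via (27.55,15.92): [(21.6492, 0) (65.1961, 0) (40.0819, 45.3694) (39.0193, 46.8631)]  |A|=1025.7224
7. ⊥bis P6·P5 via (32.625,23.405): [(30.5506, 24.0154) (21.6492, 0) (65.1961, 0) (56.057, 16.51)]  |A|=699.1577
8. ⊥bis P6·P7 via (36.065,30.22): [(30.5506, 24.0154) (21.6492, 0) (65.1961, 0) (56.057, 16.51)]  |A|=699.1577
9. ⊥bis P6·P8 via (49.745,22.17): [(51.3132, 17.9059) (30.5506, 24.0154) (21.6492, 0) (57.8983, 0)]  |A|=601.0391
10. canonical 4-gon: [(51.3132, 17.9059) (30.5506, 24.0154) (21.6492, 0) (57.8983, 0)]
11. shoelace: 601.0391

Area of P6's cell: 601.0391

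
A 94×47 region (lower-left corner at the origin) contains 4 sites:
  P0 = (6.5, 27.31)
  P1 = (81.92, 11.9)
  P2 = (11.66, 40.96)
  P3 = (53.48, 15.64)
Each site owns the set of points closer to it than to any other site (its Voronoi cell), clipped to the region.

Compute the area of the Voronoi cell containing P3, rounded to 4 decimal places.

Area of P3's cell: 1728.7998

1. box [0,94]×[0,47]: [(0, 0) (94, 0) (94, 47) (0, 47)]
2. ⊥bis P3·P0 via (29.99,21.475): [(24.6555, 0) (94, 0) (94, 47) (36.3305, 47)]  |A|=2984.8282
3. ⊥bis P3·P1 via (67.7,13.77): [(24.6555, 0) (65.8892, 0) (72.0699, 47) (36.3305, 47)]  |A|=1808.8667
4. ⊥bis P3·P2 via (32.57,28.3): [(31.0699, 25.8223) (24.6555, 0) (65.8892, 0) (72.0699, 47) (43.892, 47)]  |A|=1728.7998
5. canonical 5-gon: [(31.0699, 25.8223) (24.6555, 0) (65.8892, 0) (72.0699, 47) (43.892, 47)]
6. shoelace: 1728.7998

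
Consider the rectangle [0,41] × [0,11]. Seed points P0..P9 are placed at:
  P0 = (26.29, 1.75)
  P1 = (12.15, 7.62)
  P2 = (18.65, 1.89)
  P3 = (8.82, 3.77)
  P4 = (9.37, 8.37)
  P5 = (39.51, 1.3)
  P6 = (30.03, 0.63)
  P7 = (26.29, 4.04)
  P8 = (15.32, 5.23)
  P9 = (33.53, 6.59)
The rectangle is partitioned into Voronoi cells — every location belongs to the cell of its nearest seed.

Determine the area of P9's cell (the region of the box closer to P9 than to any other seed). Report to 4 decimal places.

Area of P9's cell: 77.4593

1. box [0,41]×[0,11]: [(0, 0) (41, 0) (41, 11) (0, 11)]
2. ⊥bis P9·P0 via (29.91,4.17): [(32.6977, 0) (41, 0) (41, 11) (25.3441, 11)]  |A|=131.7703
3. ⊥bis P9·P1 via (22.84,7.105): [(32.6977, 0) (41, 0) (41, 11) (25.3441, 11)]  |A|=131.7703
4. ⊥bis P9·P2 via (26.09,4.24): [(32.6977, 0) (41, 0) (41, 11) (25.3441, 11)]  |A|=131.7703
5. ⊥bis P9·P3 via (21.175,5.18): [(32.6977, 0) (41, 0) (41, 11) (25.3441, 11)]  |A|=131.7703
6. ⊥bis P9·P4 via (21.45,7.48): [(32.6977, 0) (41, 0) (41, 11) (25.3441, 11)]  |A|=131.7703
7. ⊥bis P9·P5 via (36.52,3.945): [(32.6977, 0) (33.0302, 0) (41, 9.0093) (41, 11) (25.3441, 11)]  |A|=95.8689
8. ⊥bis P9·P6 via (31.78,3.61): [(29.3177, 5.056) (34.7044, 1.8926) (41, 9.0093) (41, 11) (25.3441, 11)]  |A|=87.2827
9. ⊥bis P9·P7 via (29.91,5.315): [(30.1795, 4.5499) (34.7044, 1.8926) (41, 9.0093) (41, 11) (27.9077, 11)]  |A|=77.4593
10. ⊥bis P9·P8 via (24.425,5.91): [(30.1795, 4.5499) (34.7044, 1.8926) (41, 9.0093) (41, 11) (27.9077, 11)]  |A|=77.4593
11. canonical 5-gon: [(30.1795, 4.5499) (34.7044, 1.8926) (41, 9.0093) (41, 11) (27.9077, 11)]
12. shoelace: 77.4593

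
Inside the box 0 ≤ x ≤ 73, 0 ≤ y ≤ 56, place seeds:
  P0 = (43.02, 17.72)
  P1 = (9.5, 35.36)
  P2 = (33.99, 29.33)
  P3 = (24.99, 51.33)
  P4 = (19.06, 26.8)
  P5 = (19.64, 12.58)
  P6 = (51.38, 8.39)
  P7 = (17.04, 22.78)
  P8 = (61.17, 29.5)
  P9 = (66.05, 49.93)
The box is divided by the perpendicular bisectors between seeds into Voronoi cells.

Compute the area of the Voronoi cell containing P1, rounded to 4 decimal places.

1. box [0,73]×[0,56]: [(0, 0) (73, 0) (73, 56) (0, 56)]
2. ⊥bis P1·P0 via (26.26,26.54): [(0, 0) (12.2932, 0) (41.7634, 56) (0, 56)]  |A|=1513.5864
3. ⊥bis P1·P2 via (21.745,32.345): [(0, 0) (12.2932, 0) (15.089, 5.3125) (27.5694, 56) (0, 56)]  |A|=1153.8574
4. ⊥bis P1·P3 via (17.245,43.345): [(0, 0) (12.2932, 0) (15.089, 5.3125) (23.0638, 37.7011) (4.1979, 56) (0, 56)]  |A|=940.0205
5. ⊥bis P1·P4 via (14.28,31.08): [(0, 15.1318) (21.5357, 39.1833) (4.1979, 56) (0, 56)]  |A|=475.3593
6. ⊥bis P1·P5 via (14.57,23.97): [(0, 17.4845) (3.5027, 19.0436) (21.5357, 39.1833) (4.1979, 56) (0, 56)]  |A|=471.2389
7. ⊥bis P1·P6 via (30.44,21.875): [(0, 17.4845) (3.5027, 19.0436) (21.5357, 39.1833) (4.1979, 56) (0, 56)]  |A|=471.2389
8. ⊥bis P1·P7 via (13.27,29.07): [(0, 21.1164) (11.5655, 28.0484) (21.5357, 39.1833) (4.1979, 56) (0, 56)]  |A|=440.7515
9. ⊥bis P1·P8 via (35.335,32.43): [(0, 21.1164) (11.5655, 28.0484) (21.5357, 39.1833) (4.1979, 56) (0, 56)]  |A|=440.7515
10. ⊥bis P1·P9 via (37.775,42.645): [(0, 21.1164) (11.5655, 28.0484) (21.5357, 39.1833) (4.1979, 56) (0, 56)]  |A|=440.7515
11. canonical 5-gon: [(0, 21.1164) (11.5655, 28.0484) (21.5357, 39.1833) (4.1979, 56) (0, 56)]
12. shoelace: 440.7515

Area of P1's cell: 440.7515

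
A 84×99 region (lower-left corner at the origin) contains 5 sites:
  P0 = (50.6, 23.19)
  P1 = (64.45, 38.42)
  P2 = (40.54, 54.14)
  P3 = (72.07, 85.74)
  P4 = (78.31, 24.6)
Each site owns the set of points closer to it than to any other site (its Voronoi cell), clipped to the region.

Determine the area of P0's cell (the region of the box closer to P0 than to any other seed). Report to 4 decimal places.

Area of P0's cell: 2060.2150

1. box [0,84]×[0,99]: [(0, 0) (84, 0) (84, 99) (0, 99)]
2. ⊥bis P0·P1 via (57.525,30.805): [(0, 83.1176) (0, 0) (84, 0) (84, 6.7289)]  |A|=3773.5547
3. ⊥bis P0·P2 via (45.57,38.665): [(48.0098, 39.458) (0, 23.8529) (0, 0) (84, 0) (84, 6.7289)]  |A|=2350.9114
4. ⊥bis P0·P3 via (61.335,54.465): [(48.0098, 39.458) (0, 23.8529) (0, 0) (84, 0) (84, 6.7289)]  |A|=2350.9114
5. ⊥bis P0·P4 via (64.455,23.895): [(64.4226, 24.5324) (48.0098, 39.458) (0, 23.8529) (0, 0) (65.6709, 0)]  |A|=2060.215
6. canonical 5-gon: [(64.4226, 24.5324) (48.0098, 39.458) (0, 23.8529) (0, 0) (65.6709, 0)]
7. shoelace: 2060.215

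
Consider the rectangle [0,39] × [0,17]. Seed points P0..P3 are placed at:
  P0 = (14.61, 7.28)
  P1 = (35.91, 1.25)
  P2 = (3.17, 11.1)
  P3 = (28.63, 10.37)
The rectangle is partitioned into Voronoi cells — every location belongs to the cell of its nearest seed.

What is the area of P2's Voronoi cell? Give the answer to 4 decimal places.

1. box [0,39]×[0,17]: [(0, 0) (39, 0) (39, 17) (0, 17)]
2. ⊥bis P2·P0 via (8.89,9.19): [(0, 0) (5.8213, 0) (11.4979, 17) (0, 17)]  |A|=147.2132
3. ⊥bis P2·P1 via (19.54,6.175): [(0, 0) (5.8213, 0) (11.4979, 17) (0, 17)]  |A|=147.2132
4. ⊥bis P2·P3 via (15.9,10.735): [(0, 0) (5.8213, 0) (11.4979, 17) (0, 17)]  |A|=147.2132
5. canonical 4-gon: [(0, 0) (5.8213, 0) (11.4979, 17) (0, 17)]
6. shoelace: 147.2132

Area of P2's cell: 147.2132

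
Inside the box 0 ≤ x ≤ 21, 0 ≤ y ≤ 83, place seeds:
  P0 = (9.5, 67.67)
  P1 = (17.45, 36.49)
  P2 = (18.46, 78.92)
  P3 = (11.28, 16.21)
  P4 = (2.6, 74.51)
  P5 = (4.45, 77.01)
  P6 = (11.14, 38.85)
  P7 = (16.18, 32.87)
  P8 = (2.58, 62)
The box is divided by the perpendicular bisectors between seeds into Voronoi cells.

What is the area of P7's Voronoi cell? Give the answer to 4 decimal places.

1. box [0,21]×[0,83]: [(0, 0) (21, 0) (21, 83) (0, 83)]
2. ⊥bis P7·P0 via (12.84,50.27): [(0, 47.8053) (0, 0) (21, 0) (21, 51.8363)]  |A|=1046.2374
3. ⊥bis P7·P1 via (16.815,34.68): [(0, 40.5792) (0, 0) (21, 0) (21, 33.2118)]  |A|=774.8052
4. ⊥bis P7·P2 via (17.32,55.895): [(0, 40.5792) (0, 0) (21, 0) (21, 33.2118)]  |A|=774.8052
5. ⊥bis P7·P3 via (13.73,24.54): [(0, 40.5792) (0, 28.5782) (21, 22.4018) (21, 33.2118)]  |A|=239.5152
6. ⊥bis P7·P4 via (9.39,53.69): [(0, 40.5792) (0, 28.5782) (21, 22.4018) (21, 33.2118)]  |A|=239.5152
7. ⊥bis P7·P5 via (10.315,54.94): [(0, 40.5792) (0, 28.5782) (21, 22.4018) (21, 33.2118)]  |A|=239.5152
8. ⊥bis P7·P6 via (13.66,35.86): [(13.5987, 35.8084) (3.7214, 27.4837) (21, 22.4018) (21, 33.2118)]  |A|=137.0209
9. ⊥bis P7·P8 via (9.38,47.435): [(13.5987, 35.8084) (3.7214, 27.4837) (21, 22.4018) (21, 33.2118)]  |A|=137.0209
10. canonical 4-gon: [(13.5987, 35.8084) (3.7214, 27.4837) (21, 22.4018) (21, 33.2118)]
11. shoelace: 137.0209

Area of P7's cell: 137.0209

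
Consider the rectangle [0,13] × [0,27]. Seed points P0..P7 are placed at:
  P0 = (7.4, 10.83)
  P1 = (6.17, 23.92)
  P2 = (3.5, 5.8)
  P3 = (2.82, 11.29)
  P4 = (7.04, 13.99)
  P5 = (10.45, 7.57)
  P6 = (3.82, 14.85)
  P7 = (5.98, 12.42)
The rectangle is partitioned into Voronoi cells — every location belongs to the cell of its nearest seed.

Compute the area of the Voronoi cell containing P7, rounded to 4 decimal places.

Area of P7's cell: 7.0086

1. box [0,13]×[0,27]: [(0, 0) (13, 0) (13, 27) (0, 27)]
2. ⊥bis P7·P0 via (6.69,11.625): [(0, 5.6503) (13, 17.2603) (13, 27) (0, 27)]  |A|=202.0809
3. ⊥bis P7·P1 via (6.075,18.17): [(0, 18.2704) (0, 5.6503) (13, 17.2603) (13, 18.0556)]  |A|=87.1996
4. ⊥bis P7·P2 via (4.74,9.11): [(0, 18.2704) (0, 10.8857) (4.1298, 9.3386) (13, 17.2603) (13, 18.0556)]  |A|=76.3889
5. ⊥bis P7·P3 via (4.4,11.855): [(2.1184, 18.2354) (5.0167, 10.1306) (13, 17.2603) (13, 18.0556)]  |A|=47.0104
6. ⊥bis P7·P4 via (6.51,13.205): [(3.092, 15.5127) (5.0167, 10.1306) (7.62, 12.4556)]  |A|=9.2431
7. ⊥bis P7·P5 via (8.215,9.995): [(3.092, 15.5127) (5.0167, 10.1306) (7.62, 12.4556)]  |A|=9.2431
8. ⊥bis P7·P6 via (4.9,13.635): [(5.3201, 14.0084) (4.0376, 12.8684) (5.0167, 10.1306) (7.62, 12.4556)]  |A|=7.0086
9. canonical 4-gon: [(5.3201, 14.0084) (4.0376, 12.8684) (5.0167, 10.1306) (7.62, 12.4556)]
10. shoelace: 7.0086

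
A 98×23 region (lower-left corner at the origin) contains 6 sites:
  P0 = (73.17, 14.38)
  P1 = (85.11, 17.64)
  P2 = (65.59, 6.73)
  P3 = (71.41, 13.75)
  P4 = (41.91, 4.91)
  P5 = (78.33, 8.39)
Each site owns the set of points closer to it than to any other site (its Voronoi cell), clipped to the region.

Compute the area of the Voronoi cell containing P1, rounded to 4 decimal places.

1. box [0,98]×[0,23]: [(0, 0) (98, 0) (98, 23) (0, 23)]
2. ⊥bis P1·P0 via (79.14,16.01): [(83.5112, 0) (98, 0) (98, 23) (77.2315, 23)]  |A|=405.4584
3. ⊥bis P1·P2 via (75.35,12.185): [(83.5112, 0) (98, 0) (98, 23) (77.2315, 23)]  |A|=405.4584
4. ⊥bis P1·P3 via (78.26,15.695): [(83.5112, 0) (98, 0) (98, 23) (77.2315, 23)]  |A|=405.4584
5. ⊥bis P1·P4 via (63.51,11.275): [(83.5112, 0) (98, 0) (98, 23) (77.2315, 23)]  |A|=405.4584
6. ⊥bis P1·P5 via (81.72,13.015): [(79.5168, 14.6299) (98, 1.0822) (98, 23) (77.2315, 23)]  |A|=289.4728
7. canonical 4-gon: [(79.5168, 14.6299) (98, 1.0822) (98, 23) (77.2315, 23)]
8. shoelace: 289.4728

Area of P1's cell: 289.4728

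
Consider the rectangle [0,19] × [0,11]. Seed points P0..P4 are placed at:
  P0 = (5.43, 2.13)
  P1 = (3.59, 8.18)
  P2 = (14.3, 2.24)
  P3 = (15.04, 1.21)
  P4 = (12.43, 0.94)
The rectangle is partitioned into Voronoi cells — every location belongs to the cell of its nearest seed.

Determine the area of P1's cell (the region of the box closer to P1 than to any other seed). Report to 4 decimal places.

Area of P1's cell: 61.1237

1. box [0,19]×[0,11]: [(0, 0) (19, 0) (19, 11) (0, 11)]
2. ⊥bis P1·P0 via (4.51,5.155): [(0, 3.7834) (19, 9.5619) (19, 11) (0, 11)]  |A|=82.2202
3. ⊥bis P1·P2 via (8.945,5.21): [(0, 3.7834) (9.8082, 6.7663) (12.1563, 11) (0, 11)]  |A|=61.1237
4. ⊥bis P1·P3 via (9.315,4.695): [(0, 3.7834) (9.8082, 6.7663) (12.1563, 11) (0, 11)]  |A|=61.1237
5. ⊥bis P1·P4 via (8.01,4.56): [(0, 3.7834) (9.8082, 6.7663) (12.1563, 11) (0, 11)]  |A|=61.1237
6. canonical 4-gon: [(0, 3.7834) (9.8082, 6.7663) (12.1563, 11) (0, 11)]
7. shoelace: 61.1237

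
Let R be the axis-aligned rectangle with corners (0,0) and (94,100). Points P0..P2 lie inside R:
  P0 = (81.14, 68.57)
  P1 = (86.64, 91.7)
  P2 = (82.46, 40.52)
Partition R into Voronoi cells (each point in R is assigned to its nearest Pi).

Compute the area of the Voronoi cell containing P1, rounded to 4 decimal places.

1. box [0,94]×[0,100]: [(0, 0) (94, 0) (94, 100) (0, 100)]
2. ⊥bis P1·P0 via (83.89,80.135): [(94, 77.731) (94, 100) (0.3486, 100)]  |A|=1042.762
3. ⊥bis P1·P2 via (84.55,66.11): [(94, 77.731) (94, 100) (0.3486, 100)]  |A|=1042.762
4. canonical 3-gon: [(94, 77.731) (94, 100) (0.3486, 100)]
5. shoelace: 1042.762

Area of P1's cell: 1042.7620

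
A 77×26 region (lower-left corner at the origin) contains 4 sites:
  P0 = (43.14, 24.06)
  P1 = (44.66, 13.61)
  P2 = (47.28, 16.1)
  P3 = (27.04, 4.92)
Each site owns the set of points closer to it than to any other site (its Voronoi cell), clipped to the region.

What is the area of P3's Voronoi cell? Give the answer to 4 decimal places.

Area of P3's cell: 856.6677

1. box [0,77]×[0,26]: [(0, 0) (77, 0) (77, 26) (0, 26)]
2. ⊥bis P3·P0 via (35.09,14.49): [(0, 0) (52.316, 0) (21.4067, 26) (0, 26)]  |A|=958.3949
3. ⊥bis P3·P1 via (35.85,9.265): [(0, 0) (40.4194, 0) (31.9849, 17.1019) (21.4067, 26) (0, 26)]  |A|=856.6677
4. ⊥bis P3·P2 via (37.16,10.51): [(0, 0) (40.4194, 0) (31.9849, 17.1019) (21.4067, 26) (0, 26)]  |A|=856.6677
5. canonical 5-gon: [(0, 0) (40.4194, 0) (31.9849, 17.1019) (21.4067, 26) (0, 26)]
6. shoelace: 856.6677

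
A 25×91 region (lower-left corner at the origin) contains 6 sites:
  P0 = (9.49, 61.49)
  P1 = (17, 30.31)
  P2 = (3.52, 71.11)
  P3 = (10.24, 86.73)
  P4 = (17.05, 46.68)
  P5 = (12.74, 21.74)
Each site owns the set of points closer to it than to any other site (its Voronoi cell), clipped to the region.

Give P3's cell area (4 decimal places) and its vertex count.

Area of P3's cell: 354.4178 (5 vertices)

1. box [0,25]×[0,91]: [(0, 0) (25, 0) (25, 91) (0, 91)]
2. ⊥bis P3·P0 via (9.865,74.11): [(0, 74.4031) (25, 73.6603) (25, 91) (0, 91)]  |A|=424.2075
3. ⊥bis P3·P1 via (13.62,58.52): [(0, 74.4031) (25, 73.6603) (25, 91) (0, 91)]  |A|=424.2075
4. ⊥bis P3·P2 via (6.88,78.92): [(0, 81.8799) (18.6684, 73.8484) (25, 73.6603) (25, 91) (0, 91)]  |A|=354.4178
5. ⊥bis P3·P4 via (13.645,66.705): [(0, 81.8799) (18.6684, 73.8484) (25, 73.6603) (25, 91) (0, 91)]  |A|=354.4178
6. ⊥bis P3·P5 via (11.49,54.235): [(0, 81.8799) (18.6684, 73.8484) (25, 73.6603) (25, 91) (0, 91)]  |A|=354.4178
7. canonical 5-gon: [(0, 81.8799) (18.6684, 73.8484) (25, 73.6603) (25, 91) (0, 91)]
8. shoelace: 354.4178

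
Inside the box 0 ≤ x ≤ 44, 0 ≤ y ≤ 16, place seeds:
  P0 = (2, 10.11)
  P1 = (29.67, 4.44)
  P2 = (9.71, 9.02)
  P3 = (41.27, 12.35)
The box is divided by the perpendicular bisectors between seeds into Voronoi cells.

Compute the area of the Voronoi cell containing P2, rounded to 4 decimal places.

1. box [0,44]×[0,16]: [(0, 0) (44, 0) (44, 16) (0, 16)]
2. ⊥bis P2·P0 via (5.855,9.565): [(4.5027, 0) (44, 0) (44, 16) (6.7647, 16)]  |A|=613.86
3. ⊥bis P2·P1 via (19.69,6.73): [(4.5027, 0) (18.1457, 0) (21.8171, 16) (6.7647, 16)]  |A|=229.5626
4. ⊥bis P2·P3 via (25.49,10.685): [(4.5027, 0) (18.1457, 0) (21.8171, 16) (6.7647, 16)]  |A|=229.5626
5. canonical 4-gon: [(4.5027, 0) (18.1457, 0) (21.8171, 16) (6.7647, 16)]
6. shoelace: 229.5626

Area of P2's cell: 229.5626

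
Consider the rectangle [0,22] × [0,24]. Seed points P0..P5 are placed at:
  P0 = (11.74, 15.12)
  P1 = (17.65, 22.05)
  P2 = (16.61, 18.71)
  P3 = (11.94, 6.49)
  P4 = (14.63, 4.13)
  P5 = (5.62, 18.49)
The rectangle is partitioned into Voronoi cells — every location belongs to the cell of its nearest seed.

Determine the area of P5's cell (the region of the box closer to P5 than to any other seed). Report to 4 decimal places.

1. box [0,22]×[0,24]: [(0, 0) (22, 0) (22, 24) (0, 24)]
2. ⊥bis P5·P0 via (8.68,16.805): [(0, 1.0419) (12.642, 24) (0, 24)]  |A|=145.1175
3. ⊥bis P5·P1 via (11.635,20.27): [(0, 1.0419) (11.269, 21.5067) (10.5312, 24) (0, 24)]  |A|=142.4862
4. ⊥bis P5·P2 via (11.115,18.6): [(0, 1.0419) (11.0643, 21.1349) (11.0414, 22.2758) (10.5312, 24) (0, 24)]  |A|=142.3651
5. ⊥bis P5·P3 via (8.78,12.49): [(0, 7.8659) (5.2925, 10.6533) (11.0643, 21.1349) (11.0414, 22.2758) (10.5312, 24) (0, 24)]  |A|=124.3071
6. ⊥bis P5·P4 via (10.125,11.31): [(0, 7.8659) (5.2925, 10.6533) (11.0643, 21.1349) (11.0414, 22.2758) (10.5312, 24) (0, 24)]  |A|=124.3071
7. canonical 6-gon: [(0, 7.8659) (5.2925, 10.6533) (11.0643, 21.1349) (11.0414, 22.2758) (10.5312, 24) (0, 24)]
8. shoelace: 124.3071

Area of P5's cell: 124.3071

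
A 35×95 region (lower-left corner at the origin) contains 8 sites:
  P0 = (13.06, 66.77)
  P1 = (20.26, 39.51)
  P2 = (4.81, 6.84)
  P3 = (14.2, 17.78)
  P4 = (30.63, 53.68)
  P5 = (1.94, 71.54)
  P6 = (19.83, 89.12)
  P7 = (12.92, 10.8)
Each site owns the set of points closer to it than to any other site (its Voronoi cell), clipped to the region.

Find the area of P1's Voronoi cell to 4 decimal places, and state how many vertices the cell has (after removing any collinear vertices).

1. box [0,35]×[0,95]: [(0, 0) (35, 0) (35, 95) (0, 95)]
2. ⊥bis P1·P0 via (16.66,53.14): [(0, 48.7397) (0, 0) (35, 0) (35, 57.984)]  |A|=1867.6652
3. ⊥bis P1·P2 via (12.535,23.175): [(0, 48.7397) (0, 29.1029) (35, 12.5511) (35, 57.984)]  |A|=1138.7203
4. ⊥bis P1·P3 via (17.23,28.645): [(0, 48.7397) (0, 33.4501) (35, 23.6894) (35, 57.984)]  |A|=867.7256
5. ⊥bis P1·P4 via (25.445,46.595): [(16.5436, 53.1093) (0, 48.7397) (0, 33.4501) (35, 23.6894) (35, 39.6024)]  |A|=698.0965
6. ⊥bis P1·P5 via (11.1,55.525): [(16.5436, 53.1093) (0, 48.7397) (0, 33.4501) (35, 23.6894) (35, 39.6024)]  |A|=698.0965
7. ⊥bis P1·P6 via (20.045,64.315): [(16.5436, 53.1093) (0, 48.7397) (0, 33.4501) (35, 23.6894) (35, 39.6024)]  |A|=698.0965
8. ⊥bis P1·P7 via (16.59,25.155): [(16.5436, 53.1093) (0, 48.7397) (0, 33.4501) (35, 23.6894) (35, 39.6024)]  |A|=698.0965
9. canonical 5-gon: [(16.5436, 53.1093) (0, 48.7397) (0, 33.4501) (35, 23.6894) (35, 39.6024)]
10. shoelace: 698.0965

Area of P1's cell: 698.0965 (5 vertices)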